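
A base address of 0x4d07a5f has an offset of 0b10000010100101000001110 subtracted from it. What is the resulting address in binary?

0b100100011110011000001010001

0x4d07a5f = 0b100110100000111101001011111 in binary.
Subtract column by column in base 2:
  1-0 → 1
  1-1 → 0
  1-1 → 0
  1-1 → 0
  1-0 → 1
  0-0 → 0
  1-0 → 1
  0-0 → 0
  0-0 → 0
  1-1 → 0
  0-0 → 0
  1-1 → 0
  1-0 → 1
  1-0 → 1
  1-1 → 0
  0-0 → 0
  0-1 → 1 (borrow)
  0-0-1 → 1 (borrow)
  0-0-1 → 1 (borrow)
  0-0-1 → 1 (borrow)
  1-0-1 → 0
  0-0 → 0
  1-1 → 0
  1-0 → 1
  0-0 → 0
  0-0 → 0
  1-0 → 1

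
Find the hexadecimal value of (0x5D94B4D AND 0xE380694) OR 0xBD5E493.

0xFDDE697

0x5D94B4D AND 0xE380694 = 0x4180204.
Then OR with 0xBD5E493.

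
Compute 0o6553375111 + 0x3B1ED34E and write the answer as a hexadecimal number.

0x70CCCD97

0o6553375111 = 0x35ADFA49 in hexadecimal.
Add column by column in base 16, right to left:
  9+E = 7 carry 1
  4+4+1 = 9
  A+3 = D
  F+D = C carry 1
  D+E+1 = C carry 1
  A+1+1 = C
  5+B = 0 carry 1
  3+3+1 = 7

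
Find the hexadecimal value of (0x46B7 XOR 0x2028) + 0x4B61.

First 0x46B7 XOR 0x2028 = 0x669F.
Add column by column in base 16, right to left:
  F+1 = 0 carry 1
  9+6+1 = 0 carry 1
  6+B+1 = 2 carry 1
  6+4+1 = B

0xB200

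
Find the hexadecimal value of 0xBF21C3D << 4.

0xBF21C3D0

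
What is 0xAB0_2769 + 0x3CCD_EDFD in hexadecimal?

0x477E1566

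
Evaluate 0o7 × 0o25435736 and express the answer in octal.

Multiply each base-8 digit by 7, carrying:
  6×7 = 42 → write 2 carry 5
  3×7+5 = 26 → write 2 carry 3
  7×7+3 = 52 → write 4 carry 6
  5×7+6 = 41 → write 1 carry 5
  3×7+5 = 26 → write 2 carry 3
  4×7+3 = 31 → write 7 carry 3
  5×7+3 = 38 → write 6 carry 4
  2×7+4 = 18 → write 2 carry 2
  remaining carry: 2

0o226721422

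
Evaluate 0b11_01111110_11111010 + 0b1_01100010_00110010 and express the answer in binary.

0b1001110000100101100

Add column by column in base 2, right to left:
  0+0 = 0
  1+1 = 0 carry 1
  0+0+1 = 1
  1+0 = 1
  1+1 = 0 carry 1
  1+1+1 = 1 carry 1
  1+0+1 = 0 carry 1
  1+0+1 = 0 carry 1
  0+0+1 = 1
  1+1 = 0 carry 1
  1+0+1 = 0 carry 1
  1+0+1 = 0 carry 1
  1+0+1 = 0 carry 1
  1+1+1 = 1 carry 1
  1+1+1 = 1 carry 1
  0+0+1 = 1
  1+1 = 0 carry 1
  1+0+1 = 0 carry 1
  final carry 1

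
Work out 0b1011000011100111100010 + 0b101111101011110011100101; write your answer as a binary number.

0b111010101111011011000111

Add column by column in base 2, right to left:
  0+1 = 1
  1+0 = 1
  0+1 = 1
  0+0 = 0
  0+0 = 0
  1+1 = 0 carry 1
  1+1+1 = 1 carry 1
  1+1+1 = 1 carry 1
  1+0+1 = 0 carry 1
  0+0+1 = 1
  0+1 = 1
  1+1 = 0 carry 1
  1+1+1 = 1 carry 1
  1+1+1 = 1 carry 1
  0+0+1 = 1
  0+1 = 1
  0+0 = 0
  0+1 = 1
  1+1 = 0 carry 1
  1+1+1 = 1 carry 1
  0+1+1 = 0 carry 1
  1+1+1 = 1 carry 1
  0+0+1 = 1
  0+1 = 1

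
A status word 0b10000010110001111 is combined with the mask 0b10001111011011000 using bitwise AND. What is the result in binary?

0b10000010010001000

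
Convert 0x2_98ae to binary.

Expand each hex digit to 4 bits: 2=0010 9=1001 8=1000 a=1010 e=1110.

0b101001100010101110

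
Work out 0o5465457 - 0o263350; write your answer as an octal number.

Subtract column by column in base 8:
  7-0 → 7
  5-5 → 0
  4-3 → 1
  5-3 → 2
  6-6 → 0
  4-2 → 2
  5-0 → 5

0o5202107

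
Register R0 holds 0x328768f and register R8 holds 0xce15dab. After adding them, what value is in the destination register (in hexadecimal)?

Add column by column in base 16, right to left:
  f+b = a carry 1
  8+a+1 = 3 carry 1
  6+d+1 = 4 carry 1
  7+5+1 = d
  8+1 = 9
  2+e = 0 carry 1
  3+c+1 = 0 carry 1
  final carry 1

0x1009d43a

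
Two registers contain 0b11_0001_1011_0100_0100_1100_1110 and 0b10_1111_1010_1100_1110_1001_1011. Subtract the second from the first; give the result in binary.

0b1000000111011000110011

Subtract column by column in base 2:
  0-1 → 1 (borrow)
  1-1-1 → 1 (borrow)
  1-0-1 → 0
  1-1 → 0
  0-1 → 1 (borrow)
  0-0-1 → 1 (borrow)
  1-0-1 → 0
  1-1 → 0
  0-0 → 0
  0-1 → 1 (borrow)
  1-1-1 → 1 (borrow)
  0-1-1 → 0 (borrow)
  0-0-1 → 1 (borrow)
  0-0-1 → 1 (borrow)
  1-1-1 → 1 (borrow)
  0-1-1 → 0 (borrow)
  1-0-1 → 0
  1-1 → 0
  0-0 → 0
  1-1 → 0
  1-1 → 0
  0-1 → 1 (borrow)
  0-1-1 → 0 (borrow)
  0-1-1 → 0 (borrow)
  1-0-1 → 0
  1-1 → 0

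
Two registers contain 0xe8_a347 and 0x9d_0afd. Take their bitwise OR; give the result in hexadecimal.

0xfdabff

OR each hex digit independently (no carries):
  e|9=f, 8|d=d, a|0=a, 3|a=b, 4|f=f, 7|d=f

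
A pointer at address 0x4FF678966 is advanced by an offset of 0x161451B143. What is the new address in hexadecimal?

0x1B13B93AA9

Add column by column in base 16, right to left:
  6+3 = 9
  6+4 = A
  9+1 = A
  8+B = 3 carry 1
  7+1+1 = 9
  6+5 = B
  F+4 = 3 carry 1
  F+1+1 = 1 carry 1
  4+6+1 = B
  0+1 = 1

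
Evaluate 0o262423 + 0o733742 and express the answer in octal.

Add column by column in base 8, right to left:
  3+2 = 5
  2+4 = 6
  4+7 = 3 carry 1
  2+3+1 = 6
  6+3 = 1 carry 1
  2+7+1 = 2 carry 1
  final carry 1

0o1216365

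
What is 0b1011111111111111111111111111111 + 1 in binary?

The trailing 29 digits are 1 (max in base 2), so adding 1 cascades: they roll to 0 and the next digit up increments.

0b1100000000000000000000000000000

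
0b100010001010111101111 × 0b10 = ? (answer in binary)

0b1000100010101111011110

Multiply each base-2 digit by 2, carrying:
  1×2 = 2 → write 0 carry 1
  1×2+1 = 3 → write 1 carry 1
  1×2+1 = 3 → write 1 carry 1
  1×2+1 = 3 → write 1 carry 1
  0×2+1 = 1 → write 1
  1×2 = 2 → write 0 carry 1
  1×2+1 = 3 → write 1 carry 1
  1×2+1 = 3 → write 1 carry 1
  1×2+1 = 3 → write 1 carry 1
  0×2+1 = 1 → write 1
  1×2 = 2 → write 0 carry 1
  0×2+1 = 1 → write 1
  1×2 = 2 → write 0 carry 1
  0×2+1 = 1 → write 1
  0×2 = 0 → write 0
  0×2 = 0 → write 0
  1×2 = 2 → write 0 carry 1
  0×2+1 = 1 → write 1
  0×2 = 0 → write 0
  0×2 = 0 → write 0
  1×2 = 2 → write 0 carry 1
  remaining carry: 1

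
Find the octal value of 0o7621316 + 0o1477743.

0o11321261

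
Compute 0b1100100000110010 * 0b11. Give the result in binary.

Multiply each base-2 digit by 3, carrying:
  0×3 = 0 → write 0
  1×3 = 3 → write 1 carry 1
  0×3+1 = 1 → write 1
  0×3 = 0 → write 0
  1×3 = 3 → write 1 carry 1
  1×3+1 = 4 → write 0 carry 2
  0×3+2 = 2 → write 0 carry 1
  0×3+1 = 1 → write 1
  0×3 = 0 → write 0
  0×3 = 0 → write 0
  0×3 = 0 → write 0
  1×3 = 3 → write 1 carry 1
  0×3+1 = 1 → write 1
  0×3 = 0 → write 0
  1×3 = 3 → write 1 carry 1
  1×3+1 = 4 → write 0 carry 2
  remaining carry: 10

0b100101100010010110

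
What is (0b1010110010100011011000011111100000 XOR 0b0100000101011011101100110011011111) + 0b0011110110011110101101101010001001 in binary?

0b10010101110010111100010010111001000

First 0b1010110010100011011000011111100000 XOR 0b0100000101011011101100110011011111 = 0b1110110111111000110100101100111111.
Add column by column in base 2, right to left:
  1+1 = 0 carry 1
  1+0+1 = 0 carry 1
  1+0+1 = 0 carry 1
  1+1+1 = 1 carry 1
  1+0+1 = 0 carry 1
  1+0+1 = 0 carry 1
  0+0+1 = 1
  0+1 = 1
  1+0 = 1
  1+1 = 0 carry 1
  0+0+1 = 1
  1+1 = 0 carry 1
  0+1+1 = 0 carry 1
  0+0+1 = 1
  1+1 = 0 carry 1
  0+1+1 = 0 carry 1
  1+0+1 = 0 carry 1
  1+1+1 = 1 carry 1
  0+0+1 = 1
  0+1 = 1
  0+1 = 1
  1+1 = 0 carry 1
  1+1+1 = 1 carry 1
  1+0+1 = 0 carry 1
  1+0+1 = 0 carry 1
  1+1+1 = 1 carry 1
  1+1+1 = 1 carry 1
  0+0+1 = 1
  1+1 = 0 carry 1
  1+1+1 = 1 carry 1
  0+1+1 = 0 carry 1
  1+1+1 = 1 carry 1
  1+0+1 = 0 carry 1
  1+0+1 = 0 carry 1
  final carry 1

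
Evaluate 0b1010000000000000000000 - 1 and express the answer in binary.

0b1001111111111111111111

The trailing 19 digits are 0, so subtracting 1 borrows through: they become 1 and the next digit up decrements.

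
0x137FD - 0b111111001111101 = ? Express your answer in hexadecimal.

0xB980

0b111111001111101 = 0x7E7D in hexadecimal.
Subtract column by column in base 16:
  D-D → 0
  F-7 → 8
  7-E → 9 (borrow)
  3-7-1 → B (borrow)
  1-0-1 → 0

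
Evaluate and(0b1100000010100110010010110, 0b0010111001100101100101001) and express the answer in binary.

AND bit by bit (1 only where both bits are 1):
  1100000010100110010010110
& 0010111001100101100101001
= 0000000000100100000000000

0b0000000000100100000000000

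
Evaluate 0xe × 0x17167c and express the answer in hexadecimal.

Multiply each base-16 digit by 14, carrying:
  c×14 = 168 → write 8 carry 10
  7×14+10 = 108 → write c carry 6
  6×14+6 = 90 → write a carry 5
  1×14+5 = 19 → write 3 carry 1
  7×14+1 = 99 → write 3 carry 6
  1×14+6 = 20 → write 4 carry 1
  remaining carry: 1

0x1433ac8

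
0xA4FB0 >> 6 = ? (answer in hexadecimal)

6 bits is not a whole number of base-16 digits; in binary: 10100100111110110000 >> 6 = 10100100111110.

0x293E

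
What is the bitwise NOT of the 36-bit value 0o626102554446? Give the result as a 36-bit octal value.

Each oct digit d becomes 7−d:
  6→1, 2→5, 6→1, 1→6, 0→7, 2→5, 5→2, 5→2, 4→3, 4→3, 4→3, 6→1

0o151675223331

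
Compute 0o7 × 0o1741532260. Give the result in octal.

0o15453570320

Multiply each base-8 digit by 7, carrying:
  0×7 = 0 → write 0
  6×7 = 42 → write 2 carry 5
  2×7+5 = 19 → write 3 carry 2
  2×7+2 = 16 → write 0 carry 2
  3×7+2 = 23 → write 7 carry 2
  5×7+2 = 37 → write 5 carry 4
  1×7+4 = 11 → write 3 carry 1
  4×7+1 = 29 → write 5 carry 3
  7×7+3 = 52 → write 4 carry 6
  1×7+6 = 13 → write 5 carry 1
  remaining carry: 1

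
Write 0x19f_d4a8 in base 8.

0o147752250

Expand each hex digit to 4 bits: 1=0001 9=1001 f=1111 d=1101 4=0100 a=1010 8=1000.
Group the bits in threes: 001 100 111 111 101 010 010 101 000 → 147752250.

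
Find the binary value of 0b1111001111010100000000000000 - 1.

The trailing 14 digits are 0, so subtracting 1 borrows through: they become 1 and the next digit up decrements.

0b1111001111010011111111111111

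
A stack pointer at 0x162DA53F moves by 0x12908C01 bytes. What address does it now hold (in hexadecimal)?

0x28BE3140

Add column by column in base 16, right to left:
  F+1 = 0 carry 1
  3+0+1 = 4
  5+C = 1 carry 1
  A+8+1 = 3 carry 1
  D+0+1 = E
  2+9 = B
  6+2 = 8
  1+1 = 2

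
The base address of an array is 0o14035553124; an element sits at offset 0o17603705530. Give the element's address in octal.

Add column by column in base 8, right to left:
  4+0 = 4
  2+3 = 5
  1+5 = 6
  3+5 = 0 carry 1
  5+0+1 = 6
  5+7 = 4 carry 1
  5+3+1 = 1 carry 1
  3+0+1 = 4
  0+6 = 6
  4+7 = 3 carry 1
  1+1+1 = 3

0o33641460654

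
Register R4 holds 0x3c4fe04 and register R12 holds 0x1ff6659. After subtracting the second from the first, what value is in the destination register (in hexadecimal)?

Subtract column by column in base 16:
  4-9 → b (borrow)
  0-5-1 → a (borrow)
  e-6-1 → 7
  f-6 → 9
  4-f → 5 (borrow)
  c-f-1 → c (borrow)
  3-1-1 → 1

0x1c597ab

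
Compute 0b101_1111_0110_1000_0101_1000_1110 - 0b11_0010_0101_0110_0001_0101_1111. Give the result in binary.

Subtract column by column in base 2:
  0-1 → 1 (borrow)
  1-1-1 → 1 (borrow)
  1-1-1 → 1 (borrow)
  1-1-1 → 1 (borrow)
  0-1-1 → 0 (borrow)
  0-0-1 → 1 (borrow)
  0-1-1 → 0 (borrow)
  1-0-1 → 0
  1-1 → 0
  0-0 → 0
  1-0 → 1
  0-0 → 0
  0-0 → 0
  0-1 → 1 (borrow)
  0-1-1 → 0 (borrow)
  1-0-1 → 0
  0-1 → 1 (borrow)
  1-0-1 → 0
  1-1 → 0
  0-0 → 0
  1-0 → 1
  1-1 → 0
  1-0 → 1
  1-0 → 1
  1-1 → 0
  0-1 → 1 (borrow)
  1-0-1 → 0

0b10110100010010010000101111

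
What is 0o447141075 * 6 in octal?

0o3353106556

Multiply each base-8 digit by 6, carrying:
  5×6 = 30 → write 6 carry 3
  7×6+3 = 45 → write 5 carry 5
  0×6+5 = 5 → write 5
  1×6 = 6 → write 6
  4×6 = 24 → write 0 carry 3
  1×6+3 = 9 → write 1 carry 1
  7×6+1 = 43 → write 3 carry 5
  4×6+5 = 29 → write 5 carry 3
  4×6+3 = 27 → write 3 carry 3
  remaining carry: 3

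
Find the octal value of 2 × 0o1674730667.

0o3571661556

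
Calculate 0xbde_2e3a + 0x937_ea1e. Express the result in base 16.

0x15161858

Add column by column in base 16, right to left:
  a+e = 8 carry 1
  3+1+1 = 5
  e+a = 8 carry 1
  2+e+1 = 1 carry 1
  e+7+1 = 6 carry 1
  d+3+1 = 1 carry 1
  b+9+1 = 5 carry 1
  final carry 1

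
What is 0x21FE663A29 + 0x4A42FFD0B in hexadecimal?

0x26A2963734

Add column by column in base 16, right to left:
  9+B = 4 carry 1
  2+0+1 = 3
  A+D = 7 carry 1
  3+F+1 = 3 carry 1
  6+F+1 = 6 carry 1
  6+2+1 = 9
  E+4 = 2 carry 1
  F+A+1 = A carry 1
  1+4+1 = 6
  2+0 = 2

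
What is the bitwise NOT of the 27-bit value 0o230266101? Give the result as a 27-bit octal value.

0o547511676

Each oct digit d becomes 7−d:
  2→5, 3→4, 0→7, 2→5, 6→1, 6→1, 1→6, 0→7, 1→6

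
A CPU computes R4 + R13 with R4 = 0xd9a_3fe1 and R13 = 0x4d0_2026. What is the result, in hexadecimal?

0x126a6007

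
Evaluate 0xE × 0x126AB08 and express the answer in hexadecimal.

0x101D5A70

Multiply each base-16 digit by 14, carrying:
  8×14 = 112 → write 0 carry 7
  0×14+7 = 7 → write 7
  B×14 = 154 → write A carry 9
  A×14+9 = 149 → write 5 carry 9
  6×14+9 = 93 → write D carry 5
  2×14+5 = 33 → write 1 carry 2
  1×14+2 = 16 → write 0 carry 1
  remaining carry: 1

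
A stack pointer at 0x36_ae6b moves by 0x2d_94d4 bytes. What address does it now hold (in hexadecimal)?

0x64433f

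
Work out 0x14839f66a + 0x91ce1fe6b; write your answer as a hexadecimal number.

Add column by column in base 16, right to left:
  a+b = 5 carry 1
  6+6+1 = d
  6+e = 4 carry 1
  f+f+1 = f carry 1
  9+1+1 = b
  3+e = 1 carry 1
  8+c+1 = 5 carry 1
  4+1+1 = 6
  1+9 = a

0xa651bf4d5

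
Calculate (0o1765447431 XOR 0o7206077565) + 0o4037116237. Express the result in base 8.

First 0o1765447431 XOR 0o7206077565 = 0o6563430154.
Add column by column in base 8, right to left:
  4+7 = 3 carry 1
  5+3+1 = 1 carry 1
  1+2+1 = 4
  0+6 = 6
  3+1 = 4
  4+1 = 5
  3+7 = 2 carry 1
  6+3+1 = 2 carry 1
  5+0+1 = 6
  6+4 = 2 carry 1
  final carry 1

0o12622546413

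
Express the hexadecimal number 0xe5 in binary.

0b11100101

Expand each hex digit to 4 bits: e=1110 5=0101.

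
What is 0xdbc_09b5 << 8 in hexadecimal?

Shifting left by 8 bits = 2 hex digits: append 2 zeros.

0xdbc09b500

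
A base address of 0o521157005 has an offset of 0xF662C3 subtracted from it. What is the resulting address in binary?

0b100010011100111101101000010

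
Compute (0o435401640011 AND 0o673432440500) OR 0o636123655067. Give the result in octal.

0o435401640011 AND 0o673432440500 = 0o431400440000.
Then OR with 0o636123655067.

0o637523655067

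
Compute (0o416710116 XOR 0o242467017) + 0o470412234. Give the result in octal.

0o1345011335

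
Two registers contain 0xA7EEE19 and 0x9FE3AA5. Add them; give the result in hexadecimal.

Add column by column in base 16, right to left:
  9+5 = E
  1+A = B
  E+A = 8 carry 1
  E+3+1 = 2 carry 1
  E+E+1 = D carry 1
  7+F+1 = 7 carry 1
  A+9+1 = 4 carry 1
  final carry 1

0x147D28BE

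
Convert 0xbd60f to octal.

0o2753017

Expand each hex digit to 4 bits: b=1011 d=1101 6=0110 0=0000 f=1111.
Group the bits in threes: 010 111 101 011 000 001 111 → 2753017.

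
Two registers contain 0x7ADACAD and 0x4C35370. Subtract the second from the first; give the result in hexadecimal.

0x2EA593D

Subtract column by column in base 16:
  D-0 → D
  A-7 → 3
  C-3 → 9
  A-5 → 5
  D-3 → A
  A-C → E (borrow)
  7-4-1 → 2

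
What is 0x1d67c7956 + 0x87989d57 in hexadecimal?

0x25e1516ad

Add column by column in base 16, right to left:
  6+7 = d
  5+5 = a
  9+d = 6 carry 1
  7+9+1 = 1 carry 1
  c+8+1 = 5 carry 1
  7+9+1 = 1 carry 1
  6+7+1 = e
  d+8 = 5 carry 1
  1+0+1 = 2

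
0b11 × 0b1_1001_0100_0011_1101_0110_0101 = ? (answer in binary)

0b100101111001011100000101111

Multiply each base-2 digit by 3, carrying:
  1×3 = 3 → write 1 carry 1
  0×3+1 = 1 → write 1
  1×3 = 3 → write 1 carry 1
  0×3+1 = 1 → write 1
  0×3 = 0 → write 0
  1×3 = 3 → write 1 carry 1
  1×3+1 = 4 → write 0 carry 2
  0×3+2 = 2 → write 0 carry 1
  1×3+1 = 4 → write 0 carry 2
  0×3+2 = 2 → write 0 carry 1
  1×3+1 = 4 → write 0 carry 2
  1×3+2 = 5 → write 1 carry 2
  1×3+2 = 5 → write 1 carry 2
  1×3+2 = 5 → write 1 carry 2
  0×3+2 = 2 → write 0 carry 1
  0×3+1 = 1 → write 1
  0×3 = 0 → write 0
  0×3 = 0 → write 0
  1×3 = 3 → write 1 carry 1
  0×3+1 = 1 → write 1
  1×3 = 3 → write 1 carry 1
  0×3+1 = 1 → write 1
  0×3 = 0 → write 0
  1×3 = 3 → write 1 carry 1
  1×3+1 = 4 → write 0 carry 2
  remaining carry: 10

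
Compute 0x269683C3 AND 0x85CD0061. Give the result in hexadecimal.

0x04840041

AND each hex digit independently (no carries):
  2&8=0, 6&5=4, 9&C=8, 6&D=4, 8&0=0, 3&0=0, C&6=4, 3&1=1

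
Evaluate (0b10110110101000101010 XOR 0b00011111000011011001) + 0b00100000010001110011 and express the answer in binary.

0b11001001111101100110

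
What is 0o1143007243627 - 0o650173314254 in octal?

0o272613727353

Subtract column by column in base 8:
  7-4 → 3
  2-5 → 5 (borrow)
  6-2-1 → 3
  3-4 → 7 (borrow)
  4-1-1 → 2
  2-3 → 7 (borrow)
  7-3-1 → 3
  0-7 → 1 (borrow)
  0-1-1 → 6 (borrow)
  3-0-1 → 2
  4-5 → 7 (borrow)
  1-6-1 → 2 (borrow)
  1-0-1 → 0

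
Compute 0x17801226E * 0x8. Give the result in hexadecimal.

0xBC0091370

Multiply each base-16 digit by 8, carrying:
  E×8 = 112 → write 0 carry 7
  6×8+7 = 55 → write 7 carry 3
  2×8+3 = 19 → write 3 carry 1
  2×8+1 = 17 → write 1 carry 1
  1×8+1 = 9 → write 9
  0×8 = 0 → write 0
  8×8 = 64 → write 0 carry 4
  7×8+4 = 60 → write C carry 3
  1×8+3 = 11 → write B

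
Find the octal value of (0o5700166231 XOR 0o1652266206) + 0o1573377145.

First 0o5700166231 XOR 0o1652266206 = 0o4152300037.
Add column by column in base 8, right to left:
  7+5 = 4 carry 1
  3+4+1 = 0 carry 1
  0+1+1 = 2
  0+7 = 7
  0+7 = 7
  3+3 = 6
  2+3 = 5
  5+7 = 4 carry 1
  1+5+1 = 7
  4+1 = 5

0o5745677204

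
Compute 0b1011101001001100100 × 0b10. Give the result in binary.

Multiply each base-2 digit by 2, carrying:
  0×2 = 0 → write 0
  0×2 = 0 → write 0
  1×2 = 2 → write 0 carry 1
  0×2+1 = 1 → write 1
  0×2 = 0 → write 0
  1×2 = 2 → write 0 carry 1
  1×2+1 = 3 → write 1 carry 1
  0×2+1 = 1 → write 1
  0×2 = 0 → write 0
  1×2 = 2 → write 0 carry 1
  0×2+1 = 1 → write 1
  0×2 = 0 → write 0
  1×2 = 2 → write 0 carry 1
  0×2+1 = 1 → write 1
  1×2 = 2 → write 0 carry 1
  1×2+1 = 3 → write 1 carry 1
  1×2+1 = 3 → write 1 carry 1
  0×2+1 = 1 → write 1
  1×2 = 2 → write 0 carry 1
  remaining carry: 1

0b10111010010011001000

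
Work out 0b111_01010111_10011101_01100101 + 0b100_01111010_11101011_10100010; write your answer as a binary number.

Add column by column in base 2, right to left:
  1+0 = 1
  0+1 = 1
  1+0 = 1
  0+0 = 0
  0+0 = 0
  1+1 = 0 carry 1
  1+0+1 = 0 carry 1
  0+1+1 = 0 carry 1
  1+1+1 = 1 carry 1
  0+1+1 = 0 carry 1
  1+0+1 = 0 carry 1
  1+1+1 = 1 carry 1
  1+0+1 = 0 carry 1
  0+1+1 = 0 carry 1
  0+1+1 = 0 carry 1
  1+1+1 = 1 carry 1
  1+0+1 = 0 carry 1
  1+1+1 = 1 carry 1
  1+0+1 = 0 carry 1
  0+1+1 = 0 carry 1
  1+1+1 = 1 carry 1
  0+1+1 = 0 carry 1
  1+1+1 = 1 carry 1
  0+0+1 = 1
  1+0 = 1
  1+0 = 1
  1+1 = 0 carry 1
  final carry 1

0b1011110100101000100100000111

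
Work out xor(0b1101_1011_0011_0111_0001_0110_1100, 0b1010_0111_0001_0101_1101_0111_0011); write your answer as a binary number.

0b0111110000100010110000011111

XOR bit by bit (1 where the bits differ):
  1101101100110111000101101100
^ 1010011100010101110101110011
= 0111110000100010110000011111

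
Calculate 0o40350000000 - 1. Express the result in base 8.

0o40347777777

The trailing 7 digits are 0, so subtracting 1 borrows through: they become 7 and the next digit up decrements.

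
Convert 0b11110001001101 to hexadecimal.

0x3c4d

Group the bits into nibbles: 0011 1100 0100 1101 → 3c4d.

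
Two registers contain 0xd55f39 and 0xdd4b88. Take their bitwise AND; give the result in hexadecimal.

0xd54b08

AND each hex digit independently (no carries):
  d&d=d, 5&d=5, 5&4=4, f&b=b, 3&8=0, 9&8=8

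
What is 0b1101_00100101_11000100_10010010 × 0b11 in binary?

Multiply each base-2 digit by 3, carrying:
  0×3 = 0 → write 0
  1×3 = 3 → write 1 carry 1
  0×3+1 = 1 → write 1
  0×3 = 0 → write 0
  1×3 = 3 → write 1 carry 1
  0×3+1 = 1 → write 1
  0×3 = 0 → write 0
  1×3 = 3 → write 1 carry 1
  0×3+1 = 1 → write 1
  0×3 = 0 → write 0
  1×3 = 3 → write 1 carry 1
  0×3+1 = 1 → write 1
  0×3 = 0 → write 0
  0×3 = 0 → write 0
  1×3 = 3 → write 1 carry 1
  1×3+1 = 4 → write 0 carry 2
  1×3+2 = 5 → write 1 carry 2
  0×3+2 = 2 → write 0 carry 1
  1×3+1 = 4 → write 0 carry 2
  0×3+2 = 2 → write 0 carry 1
  0×3+1 = 1 → write 1
  1×3 = 3 → write 1 carry 1
  0×3+1 = 1 → write 1
  0×3 = 0 → write 0
  1×3 = 3 → write 1 carry 1
  0×3+1 = 1 → write 1
  1×3 = 3 → write 1 carry 1
  1×3+1 = 4 → write 0 carry 2
  remaining carry: 10

0b100111011100010100110110110110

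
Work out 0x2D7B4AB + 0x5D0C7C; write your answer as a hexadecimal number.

0x334C127

Add column by column in base 16, right to left:
  B+C = 7 carry 1
  A+7+1 = 2 carry 1
  4+C+1 = 1 carry 1
  B+0+1 = C
  7+D = 4 carry 1
  D+5+1 = 3 carry 1
  2+0+1 = 3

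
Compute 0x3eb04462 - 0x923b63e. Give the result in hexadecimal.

Subtract column by column in base 16:
  2-e → 4 (borrow)
  6-3-1 → 2
  4-6 → e (borrow)
  4-b-1 → 8 (borrow)
  0-3-1 → c (borrow)
  b-2-1 → 8
  e-9 → 5
  3-0 → 3

0x358c8e24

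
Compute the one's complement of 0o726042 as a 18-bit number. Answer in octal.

Each oct digit d becomes 7−d:
  7→0, 2→5, 6→1, 0→7, 4→3, 2→5

0o051735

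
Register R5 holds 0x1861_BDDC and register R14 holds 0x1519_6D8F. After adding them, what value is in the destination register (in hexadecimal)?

0x2D7B2B6B

Add column by column in base 16, right to left:
  C+F = B carry 1
  D+8+1 = 6 carry 1
  D+D+1 = B carry 1
  B+6+1 = 2 carry 1
  1+9+1 = B
  6+1 = 7
  8+5 = D
  1+1 = 2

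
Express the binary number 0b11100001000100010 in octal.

0o341042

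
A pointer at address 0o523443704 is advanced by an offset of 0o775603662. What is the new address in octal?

Add column by column in base 8, right to left:
  4+2 = 6
  0+6 = 6
  7+6 = 5 carry 1
  3+3+1 = 7
  4+0 = 4
  4+6 = 2 carry 1
  3+5+1 = 1 carry 1
  2+7+1 = 2 carry 1
  5+7+1 = 5 carry 1
  final carry 1

0o1521247566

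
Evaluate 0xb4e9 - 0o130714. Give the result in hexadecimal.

0x31d

0o130714 = 0xb1cc in hexadecimal.
Subtract column by column in base 16:
  9-c → d (borrow)
  e-c-1 → 1
  4-1 → 3
  b-b → 0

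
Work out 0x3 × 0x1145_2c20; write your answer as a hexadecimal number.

0x33cf8460

Multiply each base-16 digit by 3, carrying:
  0×3 = 0 → write 0
  2×3 = 6 → write 6
  c×3 = 36 → write 4 carry 2
  2×3+2 = 8 → write 8
  5×3 = 15 → write f
  4×3 = 12 → write c
  1×3 = 3 → write 3
  1×3 = 3 → write 3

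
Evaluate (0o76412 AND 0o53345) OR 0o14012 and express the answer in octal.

0o56012

0o76412 AND 0o53345 = 0o52000.
Then OR with 0o14012.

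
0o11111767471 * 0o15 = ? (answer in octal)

Multiply each base-8 digit by 13, carrying:
  1×13 = 13 → write 5 carry 1
  7×13+1 = 92 → write 4 carry 11
  4×13+11 = 63 → write 7 carry 7
  7×13+7 = 98 → write 2 carry 12
  6×13+12 = 90 → write 2 carry 11
  7×13+11 = 102 → write 6 carry 12
  1×13+12 = 25 → write 1 carry 3
  1×13+3 = 16 → write 0 carry 2
  1×13+2 = 15 → write 7 carry 1
  1×13+1 = 14 → write 6 carry 1
  1×13+1 = 14 → write 6 carry 1
  remaining carry: 1

0o166701622745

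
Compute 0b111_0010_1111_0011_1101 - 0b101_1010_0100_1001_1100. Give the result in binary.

Subtract column by column in base 2:
  1-0 → 1
  0-0 → 0
  1-1 → 0
  1-1 → 0
  1-1 → 0
  1-0 → 1
  0-0 → 0
  0-1 → 1 (borrow)
  1-0-1 → 0
  1-0 → 1
  1-1 → 0
  1-0 → 1
  0-0 → 0
  1-1 → 0
  0-0 → 0
  0-1 → 1 (borrow)
  1-1-1 → 1 (borrow)
  1-0-1 → 0
  1-1 → 0

0b11000101010100001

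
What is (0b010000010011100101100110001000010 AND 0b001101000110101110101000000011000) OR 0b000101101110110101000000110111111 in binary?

0b010000010011100101100110001000010 AND 0b001101000110101110101000000011000 = 0b000000000010100100100000000000000.
Then OR with 0b000101101110110101000000110111111.

0b101101110110101100000110111111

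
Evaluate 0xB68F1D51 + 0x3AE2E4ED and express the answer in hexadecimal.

0xF172023E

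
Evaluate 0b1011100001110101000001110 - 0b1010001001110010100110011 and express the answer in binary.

Subtract column by column in base 2:
  0-1 → 1 (borrow)
  1-1-1 → 1 (borrow)
  1-0-1 → 0
  1-0 → 1
  0-1 → 1 (borrow)
  0-1-1 → 0 (borrow)
  0-0-1 → 1 (borrow)
  0-0-1 → 1 (borrow)
  0-1-1 → 0 (borrow)
  1-0-1 → 0
  0-1 → 1 (borrow)
  1-0-1 → 0
  0-0 → 0
  1-1 → 0
  1-1 → 0
  1-1 → 0
  0-0 → 0
  0-0 → 0
  0-1 → 1 (borrow)
  0-0-1 → 1 (borrow)
  1-0-1 → 0
  1-0 → 1
  1-1 → 0
  0-0 → 0
  1-1 → 0

0b1011000000010011011011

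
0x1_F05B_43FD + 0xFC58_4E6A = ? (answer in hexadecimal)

0x2ECB39267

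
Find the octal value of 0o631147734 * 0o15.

0o12307507054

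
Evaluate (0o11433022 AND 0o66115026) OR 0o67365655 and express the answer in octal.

0o11433022 AND 0o66115026 = 0o00011022.
Then OR with 0o67365655.

0o67375677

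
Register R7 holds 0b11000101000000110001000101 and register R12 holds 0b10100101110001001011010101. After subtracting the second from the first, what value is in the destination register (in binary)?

Subtract column by column in base 2:
  1-1 → 0
  0-0 → 0
  1-1 → 0
  0-0 → 0
  0-1 → 1 (borrow)
  0-0-1 → 1 (borrow)
  1-1-1 → 1 (borrow)
  0-1-1 → 0 (borrow)
  0-0-1 → 1 (borrow)
  0-1-1 → 0 (borrow)
  1-0-1 → 0
  1-0 → 1
  0-1 → 1 (borrow)
  0-0-1 → 1 (borrow)
  0-0-1 → 1 (borrow)
  0-0-1 → 1 (borrow)
  0-1-1 → 0 (borrow)
  0-1-1 → 0 (borrow)
  1-1-1 → 1 (borrow)
  0-0-1 → 1 (borrow)
  1-1-1 → 1 (borrow)
  0-0-1 → 1 (borrow)
  0-0-1 → 1 (borrow)
  0-1-1 → 0 (borrow)
  1-0-1 → 0
  1-1 → 0

0b11111001111100101110000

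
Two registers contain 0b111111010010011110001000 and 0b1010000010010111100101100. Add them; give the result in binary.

Add column by column in base 2, right to left:
  0+0 = 0
  0+0 = 0
  0+1 = 1
  1+1 = 0 carry 1
  0+0+1 = 1
  0+1 = 1
  0+0 = 0
  1+0 = 1
  1+1 = 0 carry 1
  1+1+1 = 1 carry 1
  1+1+1 = 1 carry 1
  0+1+1 = 0 carry 1
  0+0+1 = 1
  1+1 = 0 carry 1
  0+0+1 = 1
  0+0 = 0
  1+1 = 0 carry 1
  0+0+1 = 1
  1+0 = 1
  1+0 = 1
  1+0 = 1
  1+0 = 1
  1+1 = 0 carry 1
  1+0+1 = 0 carry 1
  0+1+1 = 0 carry 1
  final carry 1

0b10001111100101011010110100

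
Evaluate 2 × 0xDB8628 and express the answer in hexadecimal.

0x1B70C50

Multiply each base-16 digit by 2, carrying:
  8×2 = 16 → write 0 carry 1
  2×2+1 = 5 → write 5
  6×2 = 12 → write C
  8×2 = 16 → write 0 carry 1
  B×2+1 = 23 → write 7 carry 1
  D×2+1 = 27 → write B carry 1
  remaining carry: 1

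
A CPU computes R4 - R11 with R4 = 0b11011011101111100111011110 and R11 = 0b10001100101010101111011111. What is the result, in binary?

0b1001111000100110111111111

Subtract column by column in base 2:
  0-1 → 1 (borrow)
  1-1-1 → 1 (borrow)
  1-1-1 → 1 (borrow)
  1-1-1 → 1 (borrow)
  1-1-1 → 1 (borrow)
  0-0-1 → 1 (borrow)
  1-1-1 → 1 (borrow)
  1-1-1 → 1 (borrow)
  1-1-1 → 1 (borrow)
  0-1-1 → 0 (borrow)
  0-0-1 → 1 (borrow)
  1-1-1 → 1 (borrow)
  1-0-1 → 0
  1-1 → 0
  1-0 → 1
  1-1 → 0
  0-0 → 0
  1-1 → 0
  1-0 → 1
  1-0 → 1
  0-1 → 1 (borrow)
  1-1-1 → 1 (borrow)
  1-0-1 → 0
  0-0 → 0
  1-0 → 1
  1-1 → 0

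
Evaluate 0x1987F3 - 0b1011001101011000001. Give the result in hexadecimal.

0b1011001101011000001 = 0x59AC1 in hexadecimal.
Subtract column by column in base 16:
  3-1 → 2
  F-C → 3
  7-A → D (borrow)
  8-9-1 → E (borrow)
  9-5-1 → 3
  1-0 → 1

0x13ED32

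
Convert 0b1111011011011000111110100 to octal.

Group the bits in threes: 001 111 011 011 011 000 111 110 100 → 173330764.

0o173330764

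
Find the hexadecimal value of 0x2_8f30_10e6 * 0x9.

Multiply each base-16 digit by 9, carrying:
  6×9 = 54 → write 6 carry 3
  e×9+3 = 129 → write 1 carry 8
  0×9+8 = 8 → write 8
  1×9 = 9 → write 9
  0×9 = 0 → write 0
  3×9 = 27 → write b carry 1
  f×9+1 = 136 → write 8 carry 8
  8×9+8 = 80 → write 0 carry 5
  2×9+5 = 23 → write 7 carry 1
  remaining carry: 1

0x1708b09816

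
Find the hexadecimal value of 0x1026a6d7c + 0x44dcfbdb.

Add column by column in base 16, right to left:
  c+b = 7 carry 1
  7+d+1 = 5 carry 1
  d+b+1 = 9 carry 1
  6+f+1 = 6 carry 1
  a+c+1 = 7 carry 1
  6+d+1 = 4 carry 1
  2+4+1 = 7
  0+4 = 4
  1+0 = 1

0x147476957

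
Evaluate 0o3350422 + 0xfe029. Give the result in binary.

0o3350422 = 0b11011101000100010010 in binary.
0xfe029 = 0b11111110000000101001 in binary.
Add column by column in base 2, right to left:
  0+1 = 1
  1+0 = 1
  0+0 = 0
  0+1 = 1
  1+0 = 1
  0+1 = 1
  0+0 = 0
  0+0 = 0
  1+0 = 1
  0+0 = 0
  0+0 = 0
  0+0 = 0
  1+0 = 1
  0+1 = 1
  1+1 = 0 carry 1
  1+1+1 = 1 carry 1
  1+1+1 = 1 carry 1
  0+1+1 = 0 carry 1
  1+1+1 = 1 carry 1
  1+1+1 = 1 carry 1
  final carry 1

0b111011011000100111011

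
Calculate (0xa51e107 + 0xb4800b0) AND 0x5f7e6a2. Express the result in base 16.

0x591e0a2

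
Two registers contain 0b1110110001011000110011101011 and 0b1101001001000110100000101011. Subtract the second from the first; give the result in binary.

0b1101000010010010011000000

Subtract column by column in base 2:
  1-1 → 0
  1-1 → 0
  0-0 → 0
  1-1 → 0
  0-0 → 0
  1-1 → 0
  1-0 → 1
  1-0 → 1
  0-0 → 0
  0-0 → 0
  1-0 → 1
  1-1 → 0
  0-0 → 0
  0-1 → 1 (borrow)
  0-1-1 → 0 (borrow)
  1-0-1 → 0
  1-0 → 1
  0-0 → 0
  1-1 → 0
  0-0 → 0
  0-0 → 0
  0-1 → 1 (borrow)
  1-0-1 → 0
  1-0 → 1
  0-1 → 1 (borrow)
  1-0-1 → 0
  1-1 → 0
  1-1 → 0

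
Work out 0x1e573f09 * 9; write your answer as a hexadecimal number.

0x111113751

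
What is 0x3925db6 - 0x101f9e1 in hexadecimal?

Subtract column by column in base 16:
  6-1 → 5
  b-e → d (borrow)
  d-9-1 → 3
  5-f → 6 (borrow)
  2-1-1 → 0
  9-0 → 9
  3-1 → 2

0x29063d5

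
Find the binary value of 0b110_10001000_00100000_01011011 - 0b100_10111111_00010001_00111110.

0b1110010010000111100011101

Subtract column by column in base 2:
  1-0 → 1
  1-1 → 0
  0-1 → 1 (borrow)
  1-1-1 → 1 (borrow)
  1-1-1 → 1 (borrow)
  0-1-1 → 0 (borrow)
  1-0-1 → 0
  0-0 → 0
  0-1 → 1 (borrow)
  0-0-1 → 1 (borrow)
  0-0-1 → 1 (borrow)
  0-0-1 → 1 (borrow)
  0-1-1 → 0 (borrow)
  1-0-1 → 0
  0-0 → 0
  0-0 → 0
  0-1 → 1 (borrow)
  0-1-1 → 0 (borrow)
  0-1-1 → 0 (borrow)
  1-1-1 → 1 (borrow)
  0-1-1 → 0 (borrow)
  0-1-1 → 0 (borrow)
  0-0-1 → 1 (borrow)
  1-1-1 → 1 (borrow)
  0-0-1 → 1 (borrow)
  1-0-1 → 0
  1-1 → 0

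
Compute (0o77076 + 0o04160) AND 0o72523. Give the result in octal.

Add column by column in base 8, right to left:
  6+0 = 6
  7+6 = 5 carry 1
  0+1+1 = 2
  7+4 = 3 carry 1
  7+0+1 = 0 carry 1
  final carry 1
Sum = 0o103256; now AND with 0o72523:
  1&0=0, 0&7=0, 3&2=2, 2&5=0, 5&2=0, 6&3=2

0o2002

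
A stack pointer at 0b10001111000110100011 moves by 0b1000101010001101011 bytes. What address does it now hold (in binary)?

0b11010100011000001110

Add column by column in base 2, right to left:
  1+1 = 0 carry 1
  1+1+1 = 1 carry 1
  0+0+1 = 1
  0+1 = 1
  0+0 = 0
  1+1 = 0 carry 1
  0+1+1 = 0 carry 1
  1+0+1 = 0 carry 1
  1+0+1 = 0 carry 1
  0+0+1 = 1
  0+1 = 1
  0+0 = 0
  1+1 = 0 carry 1
  1+0+1 = 0 carry 1
  1+1+1 = 1 carry 1
  1+0+1 = 0 carry 1
  0+0+1 = 1
  0+0 = 0
  0+1 = 1
  1+0 = 1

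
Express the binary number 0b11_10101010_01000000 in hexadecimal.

Group the bits into nibbles: 0011 1010 1010 0100 0000 → 3AA40.

0x3AA40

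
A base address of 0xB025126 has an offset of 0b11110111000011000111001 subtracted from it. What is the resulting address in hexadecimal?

0b11110111000011000111001 = 0x7B8639 in hexadecimal.
Subtract column by column in base 16:
  6-9 → D (borrow)
  2-3-1 → E (borrow)
  1-6-1 → A (borrow)
  5-8-1 → C (borrow)
  2-B-1 → 6 (borrow)
  0-7-1 → 8 (borrow)
  B-0-1 → A

0xA86CAED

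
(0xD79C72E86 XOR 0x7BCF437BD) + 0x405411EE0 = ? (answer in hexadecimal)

0xECA74381B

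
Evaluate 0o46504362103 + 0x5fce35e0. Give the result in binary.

0b110010100111000000001101000100011

0o46504362103 = 0b100110101000100011110010001000011 in binary.
0x5fce35e0 = 0b1011111110011100011010111100000 in binary.
Add column by column in base 2, right to left:
  1+0 = 1
  1+0 = 1
  0+0 = 0
  0+0 = 0
  0+0 = 0
  0+1 = 1
  1+1 = 0 carry 1
  0+1+1 = 0 carry 1
  0+1+1 = 0 carry 1
  0+0+1 = 1
  1+1 = 0 carry 1
  0+0+1 = 1
  0+1 = 1
  1+1 = 0 carry 1
  1+0+1 = 0 carry 1
  1+0+1 = 0 carry 1
  1+0+1 = 0 carry 1
  0+1+1 = 0 carry 1
  0+1+1 = 0 carry 1
  0+1+1 = 0 carry 1
  1+0+1 = 0 carry 1
  0+0+1 = 1
  0+1 = 1
  0+1 = 1
  1+1 = 0 carry 1
  0+1+1 = 0 carry 1
  1+1+1 = 1 carry 1
  0+1+1 = 0 carry 1
  1+1+1 = 1 carry 1
  1+0+1 = 0 carry 1
  0+1+1 = 0 carry 1
  0+0+1 = 1
  1+0 = 1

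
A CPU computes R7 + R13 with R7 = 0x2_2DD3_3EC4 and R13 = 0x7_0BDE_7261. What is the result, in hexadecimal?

Add column by column in base 16, right to left:
  4+1 = 5
  C+6 = 2 carry 1
  E+2+1 = 1 carry 1
  3+7+1 = B
  3+E = 1 carry 1
  D+D+1 = B carry 1
  D+B+1 = 9 carry 1
  2+0+1 = 3
  2+7 = 9

0x939B1B125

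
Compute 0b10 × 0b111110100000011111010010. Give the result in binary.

0b1111101000000111110100100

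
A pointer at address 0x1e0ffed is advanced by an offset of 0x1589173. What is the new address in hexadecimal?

0x3399160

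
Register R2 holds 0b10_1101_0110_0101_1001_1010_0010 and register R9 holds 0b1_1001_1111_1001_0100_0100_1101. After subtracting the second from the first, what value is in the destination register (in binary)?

Subtract column by column in base 2:
  0-1 → 1 (borrow)
  1-0-1 → 0
  0-1 → 1 (borrow)
  0-1-1 → 0 (borrow)
  0-0-1 → 1 (borrow)
  1-0-1 → 0
  0-1 → 1 (borrow)
  1-0-1 → 0
  1-0 → 1
  0-0 → 0
  0-1 → 1 (borrow)
  1-0-1 → 0
  1-1 → 0
  0-0 → 0
  1-0 → 1
  0-1 → 1 (borrow)
  0-1-1 → 0 (borrow)
  1-1-1 → 1 (borrow)
  1-1-1 → 1 (borrow)
  0-1-1 → 0 (borrow)
  1-1-1 → 1 (borrow)
  0-0-1 → 1 (borrow)
  1-0-1 → 0
  1-1 → 0
  0-1 → 1 (borrow)
  1-0-1 → 0

0b1001101101100010101010101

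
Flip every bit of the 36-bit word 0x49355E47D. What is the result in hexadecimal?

0xB6CAA1B82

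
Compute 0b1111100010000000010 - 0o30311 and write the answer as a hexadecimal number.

0b1111100010000000010 = 0x7C402 in hexadecimal.
0o30311 = 0x30C9 in hexadecimal.
Subtract column by column in base 16:
  2-9 → 9 (borrow)
  0-C-1 → 3 (borrow)
  4-0-1 → 3
  C-3 → 9
  7-0 → 7

0x79339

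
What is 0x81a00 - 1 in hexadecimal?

0x819ff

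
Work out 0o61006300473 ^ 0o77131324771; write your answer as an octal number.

XOR each oct digit independently (no carries):
  6^7=1, 1^7=6, 0^1=1, 0^3=3, 6^1=7, 3^3=0, 0^2=2, 0^4=4, 4^7=3, 7^7=0, 3^1=2

0o16137024302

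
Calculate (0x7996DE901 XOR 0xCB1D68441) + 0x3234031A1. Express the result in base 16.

0xE4BFB9EE1

First 0x7996DE901 XOR 0xCB1D68441 = 0xB28BB6D40.
Add column by column in base 16, right to left:
  0+1 = 1
  4+A = E
  D+1 = E
  6+3 = 9
  B+0 = B
  B+4 = F
  8+3 = B
  2+2 = 4
  B+3 = E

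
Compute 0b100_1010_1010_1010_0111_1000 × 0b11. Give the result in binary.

0b110111111111111101101000

Multiply each base-2 digit by 3, carrying:
  0×3 = 0 → write 0
  0×3 = 0 → write 0
  0×3 = 0 → write 0
  1×3 = 3 → write 1 carry 1
  1×3+1 = 4 → write 0 carry 2
  1×3+2 = 5 → write 1 carry 2
  1×3+2 = 5 → write 1 carry 2
  0×3+2 = 2 → write 0 carry 1
  0×3+1 = 1 → write 1
  1×3 = 3 → write 1 carry 1
  0×3+1 = 1 → write 1
  1×3 = 3 → write 1 carry 1
  0×3+1 = 1 → write 1
  1×3 = 3 → write 1 carry 1
  0×3+1 = 1 → write 1
  1×3 = 3 → write 1 carry 1
  0×3+1 = 1 → write 1
  1×3 = 3 → write 1 carry 1
  0×3+1 = 1 → write 1
  1×3 = 3 → write 1 carry 1
  0×3+1 = 1 → write 1
  0×3 = 0 → write 0
  1×3 = 3 → write 1 carry 1
  remaining carry: 1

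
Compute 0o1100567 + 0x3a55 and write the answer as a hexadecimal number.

0x4bbcc

0o1100567 = 0x48177 in hexadecimal.
Add column by column in base 16, right to left:
  7+5 = c
  7+5 = c
  1+a = b
  8+3 = b
  4+0 = 4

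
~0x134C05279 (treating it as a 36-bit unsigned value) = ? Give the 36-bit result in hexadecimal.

Each hex digit d becomes F−d:
  1→E, 3→C, 4→B, C→3, 0→F, 5→A, 2→D, 7→8, 9→6

0xECB3FAD86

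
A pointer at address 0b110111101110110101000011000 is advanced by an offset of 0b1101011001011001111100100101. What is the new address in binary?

Add column by column in base 2, right to left:
  0+1 = 1
  0+0 = 0
  0+1 = 1
  1+0 = 1
  1+0 = 1
  0+1 = 1
  0+0 = 0
  0+0 = 0
  0+1 = 1
  1+1 = 0 carry 1
  0+1+1 = 0 carry 1
  1+1+1 = 1 carry 1
  0+1+1 = 0 carry 1
  1+0+1 = 0 carry 1
  1+0+1 = 0 carry 1
  0+1+1 = 0 carry 1
  1+1+1 = 1 carry 1
  1+0+1 = 0 carry 1
  1+1+1 = 1 carry 1
  0+0+1 = 1
  1+0 = 1
  1+1 = 0 carry 1
  1+1+1 = 1 carry 1
  1+0+1 = 0 carry 1
  0+1+1 = 0 carry 1
  1+0+1 = 0 carry 1
  1+1+1 = 1 carry 1
  0+1+1 = 0 carry 1
  final carry 1

0b10100010111010000100100111101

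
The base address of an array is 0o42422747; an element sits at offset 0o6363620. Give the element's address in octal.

Add column by column in base 8, right to left:
  7+0 = 7
  4+2 = 6
  7+6 = 5 carry 1
  2+3+1 = 6
  2+6 = 0 carry 1
  4+3+1 = 0 carry 1
  2+6+1 = 1 carry 1
  4+0+1 = 5

0o51006567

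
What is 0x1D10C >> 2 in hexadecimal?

2 bits is not a whole number of base-16 digits; in binary: 11101000100001100 >> 2 = 111010001000011.

0x7443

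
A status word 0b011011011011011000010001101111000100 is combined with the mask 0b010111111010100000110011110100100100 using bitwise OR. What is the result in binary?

0b011111111011111000110011111111100100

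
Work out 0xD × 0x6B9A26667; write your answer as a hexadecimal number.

0x576D3F333B

Multiply each base-16 digit by 13, carrying:
  7×13 = 91 → write B carry 5
  6×13+5 = 83 → write 3 carry 5
  6×13+5 = 83 → write 3 carry 5
  6×13+5 = 83 → write 3 carry 5
  2×13+5 = 31 → write F carry 1
  A×13+1 = 131 → write 3 carry 8
  9×13+8 = 125 → write D carry 7
  B×13+7 = 150 → write 6 carry 9
  6×13+9 = 87 → write 7 carry 5
  remaining carry: 5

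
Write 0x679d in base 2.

Expand each hex digit to 4 bits: 6=0110 7=0111 9=1001 d=1101.

0b110011110011101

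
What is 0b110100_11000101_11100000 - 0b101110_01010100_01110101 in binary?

Subtract column by column in base 2:
  0-1 → 1 (borrow)
  0-0-1 → 1 (borrow)
  0-1-1 → 0 (borrow)
  0-0-1 → 1 (borrow)
  0-1-1 → 0 (borrow)
  1-1-1 → 1 (borrow)
  1-1-1 → 1 (borrow)
  1-0-1 → 0
  1-0 → 1
  0-0 → 0
  1-1 → 0
  0-0 → 0
  0-1 → 1 (borrow)
  0-0-1 → 1 (borrow)
  1-1-1 → 1 (borrow)
  1-0-1 → 0
  0-0 → 0
  0-1 → 1 (borrow)
  1-1-1 → 1 (borrow)
  0-1-1 → 0 (borrow)
  1-0-1 → 0
  1-1 → 0

0b1100111000101101011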